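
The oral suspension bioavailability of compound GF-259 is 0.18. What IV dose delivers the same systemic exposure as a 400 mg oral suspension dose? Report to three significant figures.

Systemic exposure from an extravascular dose = F × D_ev, so the equivalent IV dose is F × D_ev.
D_iv = F × D_ev = 0.18 × 400 = 72 mg

D_iv = 72.0 mg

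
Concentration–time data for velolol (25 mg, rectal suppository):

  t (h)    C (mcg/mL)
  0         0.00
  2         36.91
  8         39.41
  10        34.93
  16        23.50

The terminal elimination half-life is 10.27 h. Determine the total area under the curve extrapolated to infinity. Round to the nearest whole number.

AUC = 864 mcg/mL·h

Trapezoidal AUC_0→16:
  [0→2]: (0.00+36.91)/2 × 2 = 36.91
  [2→8]: (36.91+39.41)/2 × 6 = 228.96
  [8→10]: (39.41+34.93)/2 × 2 = 74.34
  [10→16]: (34.93+23.50)/2 × 6 = 175.29
  Sum = 515.5 mcg/mL·h
k_e = ln2 / t½ = 0.693147 / 10.27 = 0.0675 h^-1
Extrapolated tail: C_last / k_e = 23.50 / 0.0675 = 348.148
AUC_0→∞ = 515.5 + 348.148 = 863.648 mcg/mL·h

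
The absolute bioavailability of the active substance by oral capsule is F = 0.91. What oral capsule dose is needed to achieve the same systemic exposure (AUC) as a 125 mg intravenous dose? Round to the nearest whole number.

For equal systemic exposure: F × D_ev = D_iv
D_ev = D_iv / F = 125 / 0.91 = 137.363 mg

D_oral = 137 mg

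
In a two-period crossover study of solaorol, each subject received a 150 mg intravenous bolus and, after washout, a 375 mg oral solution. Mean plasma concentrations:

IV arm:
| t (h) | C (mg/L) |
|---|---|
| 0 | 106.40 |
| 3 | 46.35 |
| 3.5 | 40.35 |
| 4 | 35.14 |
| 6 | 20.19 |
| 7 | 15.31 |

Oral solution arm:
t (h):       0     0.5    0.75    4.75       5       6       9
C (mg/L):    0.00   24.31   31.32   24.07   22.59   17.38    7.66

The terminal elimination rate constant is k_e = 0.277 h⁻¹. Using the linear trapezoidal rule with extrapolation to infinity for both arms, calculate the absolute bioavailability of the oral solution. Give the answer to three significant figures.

F = 0.216

Trapezoidal AUC_0→7 (IV):
  [0→3]: (106.40+46.35)/2 × 3 = 229.125
  [3→3.5]: (46.35+40.35)/2 × 0.5 = 21.675
  [3.5→4]: (40.35+35.14)/2 × 0.5 = 18.8725
  [4→6]: (35.14+20.19)/2 × 2 = 55.33
  [6→7]: (20.19+15.31)/2 × 1 = 17.75
  Sum = 342.7525 mg/L·h
IV tail: 15.31/0.277 = 55.271; AUC_iv,0→∞ = 342.7525 + 55.271 = 398.0235 mg/L·h
Trapezoidal AUC_0→9 (oral solution):
  [0→0.5]: (0.00+24.31)/2 × 0.5 = 6.0775
  [0.5→0.75]: (24.31+31.32)/2 × 0.25 = 6.95375
  [0.75→4.75]: (31.32+24.07)/2 × 4 = 110.78
  [4.75→5]: (24.07+22.59)/2 × 0.25 = 5.8325
  [5→6]: (22.59+17.38)/2 × 1 = 19.985
  [6→9]: (17.38+7.66)/2 × 3 = 37.56
  Sum = 187.18875 mg/L·h
oral solution tail: 7.66/0.277 = 27.653; AUC_ev,0→∞ = 187.18875 + 27.653 = 214.84175 mg/L·h
F = (AUC_ev/D_ev)/(AUC_iv/D_iv) = (214.84175/375)/(398.0235/150) = 0.572911/2.65349 = 0.2159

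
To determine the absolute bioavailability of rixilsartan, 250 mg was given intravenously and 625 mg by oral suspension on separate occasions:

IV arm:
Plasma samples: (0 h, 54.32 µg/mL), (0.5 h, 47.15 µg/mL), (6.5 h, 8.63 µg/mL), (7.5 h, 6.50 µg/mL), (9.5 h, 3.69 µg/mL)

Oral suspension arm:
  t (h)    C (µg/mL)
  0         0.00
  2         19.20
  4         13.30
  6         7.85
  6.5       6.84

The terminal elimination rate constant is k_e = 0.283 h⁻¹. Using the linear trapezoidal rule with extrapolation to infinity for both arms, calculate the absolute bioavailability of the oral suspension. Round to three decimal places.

Trapezoidal AUC_0→9.5 (IV):
  [0→0.5]: (54.32+47.15)/2 × 0.5 = 25.3675
  [0.5→6.5]: (47.15+8.63)/2 × 6 = 167.34
  [6.5→7.5]: (8.63+6.50)/2 × 1 = 7.565
  [7.5→9.5]: (6.50+3.69)/2 × 2 = 10.19
  Sum = 210.4625 µg/mL·h
IV tail: 3.69/0.283 = 13.039; AUC_iv,0→∞ = 210.4625 + 13.039 = 223.5015 µg/mL·h
Trapezoidal AUC_0→6.5 (oral suspension):
  [0→2]: (0.00+19.20)/2 × 2 = 19.2
  [2→4]: (19.20+13.30)/2 × 2 = 32.5
  [4→6]: (13.30+7.85)/2 × 2 = 21.15
  [6→6.5]: (7.85+6.84)/2 × 0.5 = 3.6725
  Sum = 76.5225 µg/mL·h
oral suspension tail: 6.84/0.283 = 24.170; AUC_ev,0→∞ = 76.5225 + 24.170 = 100.6925 µg/mL·h
F = (AUC_ev/D_ev)/(AUC_iv/D_iv) = (100.6925/625)/(223.5015/250) = 0.161108/0.894006 = 0.1802

F = 0.180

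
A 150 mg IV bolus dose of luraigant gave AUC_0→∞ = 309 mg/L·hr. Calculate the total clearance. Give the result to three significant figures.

CL = Dose_iv / AUC_0→∞
   = 150 / 309 = 0.485437 L/hr

CL = 0.485 L/hr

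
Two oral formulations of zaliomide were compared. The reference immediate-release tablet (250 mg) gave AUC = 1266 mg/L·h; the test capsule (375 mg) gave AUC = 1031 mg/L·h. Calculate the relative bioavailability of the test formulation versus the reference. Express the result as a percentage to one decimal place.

F_rel = 54.3%

F_rel = (AUC_test/D_test) / (AUC_ref/D_ref)
      = (1031/375) / (1266/250)
      = 2.74933 / 5.064 = 0.5429 = 54.29%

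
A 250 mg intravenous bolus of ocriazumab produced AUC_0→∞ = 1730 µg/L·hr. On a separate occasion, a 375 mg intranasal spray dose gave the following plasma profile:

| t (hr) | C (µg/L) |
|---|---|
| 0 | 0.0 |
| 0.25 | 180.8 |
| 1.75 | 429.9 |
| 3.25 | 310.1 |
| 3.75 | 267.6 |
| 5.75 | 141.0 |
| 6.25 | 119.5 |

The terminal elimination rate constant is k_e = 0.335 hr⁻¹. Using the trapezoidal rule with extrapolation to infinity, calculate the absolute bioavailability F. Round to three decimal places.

F = 0.775

Trapezoidal AUC_0→6.25 (intranasal spray):
  [0→0.25]: (0.0+180.8)/2 × 0.25 = 22.6
  [0.25→1.75]: (180.8+429.9)/2 × 1.5 = 458.025
  [1.75→3.25]: (429.9+310.1)/2 × 1.5 = 555.0
  [3.25→3.75]: (310.1+267.6)/2 × 0.5 = 144.425
  [3.75→5.75]: (267.6+141.0)/2 × 2 = 408.6
  [5.75→6.25]: (141.0+119.5)/2 × 0.5 = 65.125
  Sum = 1653.775 µg/L·hr
Tail: C_last/k_e = 119.5/0.335 = 356.716
AUC_0→∞ (intranasal spray) = 1653.775 + 356.716 = 2010.491 µg/L·hr
F = (AUC_ev/D_ev)/(AUC_iv/D_iv) = (2010.491/375)/(1730/250) = 5.36131/6.92 = 0.7748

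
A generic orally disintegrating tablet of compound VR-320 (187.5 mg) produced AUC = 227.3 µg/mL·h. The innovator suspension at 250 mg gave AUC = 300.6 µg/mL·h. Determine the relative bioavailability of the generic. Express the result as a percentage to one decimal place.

F_rel = 100.8%

F_rel = (AUC_test/D_test) / (AUC_ref/D_ref)
      = (227.3/187.5) / (300.6/250)
      = 1.21227 / 1.2024 = 1.0082 = 100.82%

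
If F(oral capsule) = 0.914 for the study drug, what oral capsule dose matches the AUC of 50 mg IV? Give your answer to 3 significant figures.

D_oral = 54.7 mg

For equal systemic exposure: F × D_ev = D_iv
D_ev = D_iv / F = 50 / 0.914 = 54.7046 mg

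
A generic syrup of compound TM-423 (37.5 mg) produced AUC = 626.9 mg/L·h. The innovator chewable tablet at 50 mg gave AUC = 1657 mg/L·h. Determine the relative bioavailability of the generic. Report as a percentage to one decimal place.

F_rel = 50.4%

F_rel = (AUC_test/D_test) / (AUC_ref/D_ref)
      = (626.9/37.5) / (1657/50)
      = 16.7173 / 33.14 = 0.5044 = 50.44%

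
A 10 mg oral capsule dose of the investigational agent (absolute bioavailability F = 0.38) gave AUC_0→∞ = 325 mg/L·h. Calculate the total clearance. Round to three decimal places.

CL = F × Dose / AUC_0→∞
   = 0.38 × 10 / 325 = 0.0116923 L/h

CL = 0.012 L/h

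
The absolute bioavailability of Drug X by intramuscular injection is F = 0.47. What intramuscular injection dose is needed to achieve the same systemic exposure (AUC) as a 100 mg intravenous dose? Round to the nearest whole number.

D_intramuscular = 213 mg

For equal systemic exposure: F × D_ev = D_iv
D_ev = D_iv / F = 100 / 0.47 = 212.766 mg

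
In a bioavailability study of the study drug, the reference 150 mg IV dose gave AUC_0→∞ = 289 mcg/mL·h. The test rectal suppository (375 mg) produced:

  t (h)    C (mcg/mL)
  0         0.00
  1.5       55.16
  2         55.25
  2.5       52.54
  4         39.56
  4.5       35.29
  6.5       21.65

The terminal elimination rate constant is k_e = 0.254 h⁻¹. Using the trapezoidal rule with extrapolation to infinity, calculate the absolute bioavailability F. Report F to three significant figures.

F = 0.451

Trapezoidal AUC_0→6.5 (rectal suppository):
  [0→1.5]: (0.00+55.16)/2 × 1.5 = 41.37
  [1.5→2]: (55.16+55.25)/2 × 0.5 = 27.6025
  [2→2.5]: (55.25+52.54)/2 × 0.5 = 26.9475
  [2.5→4]: (52.54+39.56)/2 × 1.5 = 69.075
  [4→4.5]: (39.56+35.29)/2 × 0.5 = 18.7125
  [4.5→6.5]: (35.29+21.65)/2 × 2 = 56.94
  Sum = 240.6475 mcg/mL·h
Tail: C_last/k_e = 21.65/0.254 = 85.236
AUC_0→∞ (rectal suppository) = 240.6475 + 85.236 = 325.8835 mcg/mL·h
F = (AUC_ev/D_ev)/(AUC_iv/D_iv) = (325.8835/375)/(289/150) = 0.869023/1.92667 = 0.4510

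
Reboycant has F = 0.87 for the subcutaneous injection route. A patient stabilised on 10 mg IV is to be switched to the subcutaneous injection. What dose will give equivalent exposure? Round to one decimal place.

For equal systemic exposure: F × D_ev = D_iv
D_ev = D_iv / F = 10 / 0.87 = 11.4943 mg

D_subcutaneous = 11.5 mg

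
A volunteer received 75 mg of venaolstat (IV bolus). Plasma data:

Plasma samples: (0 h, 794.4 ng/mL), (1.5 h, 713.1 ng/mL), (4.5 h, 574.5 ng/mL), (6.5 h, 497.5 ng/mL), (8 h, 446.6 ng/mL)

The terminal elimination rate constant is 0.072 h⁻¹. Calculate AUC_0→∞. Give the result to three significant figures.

AUC = 11000 ng/mL·h

Trapezoidal AUC_0→8:
  [0→1.5]: (794.4+713.1)/2 × 1.5 = 1130.625
  [1.5→4.5]: (713.1+574.5)/2 × 3 = 1931.4
  [4.5→6.5]: (574.5+497.5)/2 × 2 = 1072.0
  [6.5→8]: (497.5+446.6)/2 × 1.5 = 708.075
  Sum = 4842.1 ng/mL·h
Extrapolated tail: C_last / k_e = 446.6 / 0.072 = 6202.778
AUC_0→∞ = 4842.1 + 6202.778 = 11044.878 ng/mL·h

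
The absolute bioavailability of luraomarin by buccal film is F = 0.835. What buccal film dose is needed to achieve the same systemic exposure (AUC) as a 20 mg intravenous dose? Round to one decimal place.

For equal systemic exposure: F × D_ev = D_iv
D_ev = D_iv / F = 20 / 0.835 = 23.9521 mg

D_buccal = 24.0 mg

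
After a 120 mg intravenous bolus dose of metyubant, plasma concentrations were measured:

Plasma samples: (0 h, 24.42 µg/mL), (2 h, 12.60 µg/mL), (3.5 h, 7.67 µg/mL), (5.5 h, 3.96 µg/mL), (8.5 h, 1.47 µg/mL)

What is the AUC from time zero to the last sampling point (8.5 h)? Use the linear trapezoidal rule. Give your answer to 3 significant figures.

AUC = 72.0 µg/mL·h

Trapezoidal AUC_0→8.5:
  [0→2]: (24.42+12.60)/2 × 2 = 37.02
  [2→3.5]: (12.60+7.67)/2 × 1.5 = 15.2025
  [3.5→5.5]: (7.67+3.96)/2 × 2 = 11.63
  [5.5→8.5]: (3.96+1.47)/2 × 3 = 8.145
  Sum = 71.9975 µg/mL·h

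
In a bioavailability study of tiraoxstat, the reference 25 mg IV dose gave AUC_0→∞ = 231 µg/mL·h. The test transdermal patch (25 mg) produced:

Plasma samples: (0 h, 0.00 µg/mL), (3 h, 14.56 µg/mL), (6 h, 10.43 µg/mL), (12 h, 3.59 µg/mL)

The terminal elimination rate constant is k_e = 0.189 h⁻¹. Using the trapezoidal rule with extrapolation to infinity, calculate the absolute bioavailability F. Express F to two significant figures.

Trapezoidal AUC_0→12 (transdermal patch):
  [0→3]: (0.00+14.56)/2 × 3 = 21.84
  [3→6]: (14.56+10.43)/2 × 3 = 37.485
  [6→12]: (10.43+3.59)/2 × 6 = 42.06
  Sum = 101.385 µg/mL·h
Tail: C_last/k_e = 3.59/0.189 = 18.995
AUC_0→∞ (transdermal patch) = 101.385 + 18.995 = 120.38 µg/mL·h
F = (AUC_ev/D_ev)/(AUC_iv/D_iv) = (120.38/25)/(231/25) = 4.8152/9.24 = 0.5211

F = 0.52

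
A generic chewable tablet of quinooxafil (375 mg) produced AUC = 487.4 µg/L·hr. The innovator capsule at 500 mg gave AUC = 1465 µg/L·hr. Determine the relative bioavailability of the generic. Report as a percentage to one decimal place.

F_rel = (AUC_test/D_test) / (AUC_ref/D_ref)
      = (487.4/375) / (1465/500)
      = 1.29973 / 2.93 = 0.4436 = 44.36%

F_rel = 44.4%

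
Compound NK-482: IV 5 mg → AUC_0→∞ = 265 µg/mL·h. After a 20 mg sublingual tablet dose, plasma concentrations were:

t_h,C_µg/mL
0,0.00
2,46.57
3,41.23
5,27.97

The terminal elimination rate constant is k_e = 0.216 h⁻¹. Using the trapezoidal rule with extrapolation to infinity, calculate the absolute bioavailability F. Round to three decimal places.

F = 0.273

Trapezoidal AUC_0→5 (sublingual tablet):
  [0→2]: (0.00+46.57)/2 × 2 = 46.57
  [2→3]: (46.57+41.23)/2 × 1 = 43.9
  [3→5]: (41.23+27.97)/2 × 2 = 69.2
  Sum = 159.67 µg/mL·h
Tail: C_last/k_e = 27.97/0.216 = 129.491
AUC_0→∞ (sublingual tablet) = 159.67 + 129.491 = 289.161 µg/mL·h
F = (AUC_ev/D_ev)/(AUC_iv/D_iv) = (289.161/20)/(265/5) = 14.45805/53 = 0.2728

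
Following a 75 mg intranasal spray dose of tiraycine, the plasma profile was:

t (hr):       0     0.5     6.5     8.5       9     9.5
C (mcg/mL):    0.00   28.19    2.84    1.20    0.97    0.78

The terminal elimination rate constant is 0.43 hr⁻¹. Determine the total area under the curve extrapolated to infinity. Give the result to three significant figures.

Trapezoidal AUC_0→9.5:
  [0→0.5]: (0.00+28.19)/2 × 0.5 = 7.0475
  [0.5→6.5]: (28.19+2.84)/2 × 6 = 93.09
  [6.5→8.5]: (2.84+1.20)/2 × 2 = 4.04
  [8.5→9]: (1.20+0.97)/2 × 0.5 = 0.5425
  [9→9.5]: (0.97+0.78)/2 × 0.5 = 0.4375
  Sum = 105.1575 mcg/mL·hr
Extrapolated tail: C_last / k_e = 0.78 / 0.43 = 1.814
AUC_0→∞ = 105.1575 + 1.814 = 106.9715 mcg/mL·hr

AUC = 107 mcg/mL·hr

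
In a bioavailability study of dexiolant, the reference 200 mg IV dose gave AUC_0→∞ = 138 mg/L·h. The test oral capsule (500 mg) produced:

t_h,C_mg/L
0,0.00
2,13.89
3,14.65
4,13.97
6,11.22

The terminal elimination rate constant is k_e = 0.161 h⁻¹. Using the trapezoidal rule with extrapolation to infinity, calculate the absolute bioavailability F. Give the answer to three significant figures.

F = 0.398

Trapezoidal AUC_0→6 (oral capsule):
  [0→2]: (0.00+13.89)/2 × 2 = 13.89
  [2→3]: (13.89+14.65)/2 × 1 = 14.27
  [3→4]: (14.65+13.97)/2 × 1 = 14.31
  [4→6]: (13.97+11.22)/2 × 2 = 25.19
  Sum = 67.66 mg/L·h
Tail: C_last/k_e = 11.22/0.161 = 69.689
AUC_0→∞ (oral capsule) = 67.66 + 69.689 = 137.349 mg/L·h
F = (AUC_ev/D_ev)/(AUC_iv/D_iv) = (137.349/500)/(138/200) = 0.274698/0.69 = 0.3981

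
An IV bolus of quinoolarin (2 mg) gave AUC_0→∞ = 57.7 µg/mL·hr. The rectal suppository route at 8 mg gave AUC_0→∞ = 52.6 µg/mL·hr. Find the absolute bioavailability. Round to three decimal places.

F = 0.228

F = (AUC_ev / D_ev) / (AUC_iv / D_iv)
  = (52.6/8) / (57.7/2)
  = 6.575 / 28.85 = 0.2279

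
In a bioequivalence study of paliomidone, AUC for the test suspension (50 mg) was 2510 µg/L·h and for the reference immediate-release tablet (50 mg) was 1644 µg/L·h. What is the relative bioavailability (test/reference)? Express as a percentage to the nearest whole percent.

F_rel = 153%

F_rel = (AUC_test/D_test) / (AUC_ref/D_ref)
      = (2510/50) / (1644/50)
      = 50.2 / 32.88 = 1.5268 = 152.68%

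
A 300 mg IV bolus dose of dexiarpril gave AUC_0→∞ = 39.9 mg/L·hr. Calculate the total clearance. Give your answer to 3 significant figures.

CL = Dose_iv / AUC_0→∞
   = 300 / 39.9 = 7.5188 L/hr

CL = 7.52 L/hr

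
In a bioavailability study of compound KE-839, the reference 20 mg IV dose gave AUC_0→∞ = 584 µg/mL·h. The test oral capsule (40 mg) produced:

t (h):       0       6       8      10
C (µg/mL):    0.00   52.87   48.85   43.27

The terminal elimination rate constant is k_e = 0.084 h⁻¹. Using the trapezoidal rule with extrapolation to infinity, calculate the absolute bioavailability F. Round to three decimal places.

Trapezoidal AUC_0→10 (oral capsule):
  [0→6]: (0.00+52.87)/2 × 6 = 158.61
  [6→8]: (52.87+48.85)/2 × 2 = 101.72
  [8→10]: (48.85+43.27)/2 × 2 = 92.12
  Sum = 352.45 µg/mL·h
Tail: C_last/k_e = 43.27/0.084 = 515.119
AUC_0→∞ (oral capsule) = 352.45 + 515.119 = 867.569 µg/mL·h
F = (AUC_ev/D_ev)/(AUC_iv/D_iv) = (867.569/40)/(584/20) = 21.689225/29.2 = 0.7428

F = 0.743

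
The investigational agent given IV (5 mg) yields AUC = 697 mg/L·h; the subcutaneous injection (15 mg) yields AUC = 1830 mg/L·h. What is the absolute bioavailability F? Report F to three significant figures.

F = 0.875

F = (AUC_ev / D_ev) / (AUC_iv / D_iv)
  = (1830/15) / (697/5)
  = 122 / 139.4 = 0.8752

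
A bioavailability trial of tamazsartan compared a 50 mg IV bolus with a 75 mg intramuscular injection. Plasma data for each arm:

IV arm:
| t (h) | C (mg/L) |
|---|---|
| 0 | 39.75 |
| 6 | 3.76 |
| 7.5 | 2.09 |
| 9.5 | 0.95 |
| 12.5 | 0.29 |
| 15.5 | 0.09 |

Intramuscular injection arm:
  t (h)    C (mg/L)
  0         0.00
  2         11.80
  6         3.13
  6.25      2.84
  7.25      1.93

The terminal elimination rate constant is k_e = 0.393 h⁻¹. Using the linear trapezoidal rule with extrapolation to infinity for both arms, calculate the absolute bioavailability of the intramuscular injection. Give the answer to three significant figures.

Trapezoidal AUC_0→15.5 (IV):
  [0→6]: (39.75+3.76)/2 × 6 = 130.53
  [6→7.5]: (3.76+2.09)/2 × 1.5 = 4.3875
  [7.5→9.5]: (2.09+0.95)/2 × 2 = 3.04
  [9.5→12.5]: (0.95+0.29)/2 × 3 = 1.86
  [12.5→15.5]: (0.29+0.09)/2 × 3 = 0.57
  Sum = 140.3875 mg/L·h
IV tail: 0.09/0.393 = 0.229; AUC_iv,0→∞ = 140.3875 + 0.229 = 140.6165 mg/L·h
Trapezoidal AUC_0→7.25 (intramuscular injection):
  [0→2]: (0.00+11.80)/2 × 2 = 11.8
  [2→6]: (11.80+3.13)/2 × 4 = 29.86
  [6→6.25]: (3.13+2.84)/2 × 0.25 = 0.74625
  [6.25→7.25]: (2.84+1.93)/2 × 1 = 2.385
  Sum = 44.79125 mg/L·h
intramuscular injection tail: 1.93/0.393 = 4.911; AUC_ev,0→∞ = 44.79125 + 4.911 = 49.70225 mg/L·h
F = (AUC_ev/D_ev)/(AUC_iv/D_iv) = (49.70225/75)/(140.6165/50) = 0.662697/2.81233 = 0.2356

F = 0.236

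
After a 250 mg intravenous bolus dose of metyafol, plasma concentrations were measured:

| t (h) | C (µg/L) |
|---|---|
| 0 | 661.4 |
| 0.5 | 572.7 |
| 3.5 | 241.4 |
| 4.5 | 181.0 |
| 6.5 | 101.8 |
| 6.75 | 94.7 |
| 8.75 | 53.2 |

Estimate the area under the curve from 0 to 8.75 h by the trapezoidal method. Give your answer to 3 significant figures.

Trapezoidal AUC_0→8.75:
  [0→0.5]: (661.4+572.7)/2 × 0.5 = 308.525
  [0.5→3.5]: (572.7+241.4)/2 × 3 = 1221.15
  [3.5→4.5]: (241.4+181.0)/2 × 1 = 211.2
  [4.5→6.5]: (181.0+101.8)/2 × 2 = 282.8
  [6.5→6.75]: (101.8+94.7)/2 × 0.25 = 24.5625
  [6.75→8.75]: (94.7+53.2)/2 × 2 = 147.9
  Sum = 2196.1375 µg/L·h

AUC = 2200 µg/L·h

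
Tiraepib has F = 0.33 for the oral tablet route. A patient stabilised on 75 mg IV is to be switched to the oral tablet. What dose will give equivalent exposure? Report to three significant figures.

For equal systemic exposure: F × D_ev = D_iv
D_ev = D_iv / F = 75 / 0.33 = 227.273 mg

D_oral = 227 mg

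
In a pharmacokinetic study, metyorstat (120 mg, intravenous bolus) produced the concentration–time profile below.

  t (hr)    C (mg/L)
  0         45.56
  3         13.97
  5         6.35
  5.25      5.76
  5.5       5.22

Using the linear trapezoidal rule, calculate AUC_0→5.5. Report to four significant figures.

AUC = 112.5 mg/L·hr

Trapezoidal AUC_0→5.5:
  [0→3]: (45.56+13.97)/2 × 3 = 89.295
  [3→5]: (13.97+6.35)/2 × 2 = 20.32
  [5→5.25]: (6.35+5.76)/2 × 0.25 = 1.51375
  [5.25→5.5]: (5.76+5.22)/2 × 0.25 = 1.3725
  Sum = 112.50125 mg/L·hr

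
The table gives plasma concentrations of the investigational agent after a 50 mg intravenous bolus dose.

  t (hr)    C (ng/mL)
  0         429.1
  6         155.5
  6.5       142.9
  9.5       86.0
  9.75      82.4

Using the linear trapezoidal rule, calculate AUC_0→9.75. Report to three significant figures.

Trapezoidal AUC_0→9.75:
  [0→6]: (429.1+155.5)/2 × 6 = 1753.8
  [6→6.5]: (155.5+142.9)/2 × 0.5 = 74.6
  [6.5→9.5]: (142.9+86.0)/2 × 3 = 343.35
  [9.5→9.75]: (86.0+82.4)/2 × 0.25 = 21.05
  Sum = 2192.8 ng/mL·hr

AUC = 2190 ng/mL·hr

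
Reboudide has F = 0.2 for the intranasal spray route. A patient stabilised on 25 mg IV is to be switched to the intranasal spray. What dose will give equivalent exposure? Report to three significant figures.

For equal systemic exposure: F × D_ev = D_iv
D_ev = D_iv / F = 25 / 0.2 = 125 mg

D_intranasal = 125 mg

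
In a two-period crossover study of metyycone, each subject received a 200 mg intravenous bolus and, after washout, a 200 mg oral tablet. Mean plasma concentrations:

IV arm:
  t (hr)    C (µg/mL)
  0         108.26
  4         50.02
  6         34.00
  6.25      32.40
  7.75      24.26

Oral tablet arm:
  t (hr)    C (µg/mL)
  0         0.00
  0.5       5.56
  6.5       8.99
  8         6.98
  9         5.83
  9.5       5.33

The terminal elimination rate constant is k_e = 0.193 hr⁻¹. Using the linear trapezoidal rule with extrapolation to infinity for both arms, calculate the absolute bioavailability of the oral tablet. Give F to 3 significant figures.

Trapezoidal AUC_0→7.75 (IV):
  [0→4]: (108.26+50.02)/2 × 4 = 316.56
  [4→6]: (50.02+34.00)/2 × 2 = 84.02
  [6→6.25]: (34.00+32.40)/2 × 0.25 = 8.3
  [6.25→7.75]: (32.40+24.26)/2 × 1.5 = 42.495
  Sum = 451.375 µg/mL·hr
IV tail: 24.26/0.193 = 125.699; AUC_iv,0→∞ = 451.375 + 125.699 = 577.074 µg/mL·hr
Trapezoidal AUC_0→9.5 (oral tablet):
  [0→0.5]: (0.00+5.56)/2 × 0.5 = 1.39
  [0.5→6.5]: (5.56+8.99)/2 × 6 = 43.65
  [6.5→8]: (8.99+6.98)/2 × 1.5 = 11.9775
  [8→9]: (6.98+5.83)/2 × 1 = 6.405
  [9→9.5]: (5.83+5.33)/2 × 0.5 = 2.79
  Sum = 66.2125 µg/mL·hr
oral tablet tail: 5.33/0.193 = 27.617; AUC_ev,0→∞ = 66.2125 + 27.617 = 93.8295 µg/mL·hr
F = (AUC_ev/D_ev)/(AUC_iv/D_iv) = (93.8295/200)/(577.074/200) = 0.4691475/2.88537 = 0.1626

F = 0.163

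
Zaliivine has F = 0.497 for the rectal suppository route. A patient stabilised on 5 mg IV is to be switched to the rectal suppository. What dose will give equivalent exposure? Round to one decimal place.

D_rectal = 10.1 mg

For equal systemic exposure: F × D_ev = D_iv
D_ev = D_iv / F = 5 / 0.497 = 10.0604 mg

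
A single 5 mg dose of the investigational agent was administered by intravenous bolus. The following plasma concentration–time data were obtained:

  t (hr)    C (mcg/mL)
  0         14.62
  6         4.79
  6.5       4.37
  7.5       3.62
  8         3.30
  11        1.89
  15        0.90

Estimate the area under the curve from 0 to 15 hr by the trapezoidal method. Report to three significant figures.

Trapezoidal AUC_0→15:
  [0→6]: (14.62+4.79)/2 × 6 = 58.23
  [6→6.5]: (4.79+4.37)/2 × 0.5 = 2.29
  [6.5→7.5]: (4.37+3.62)/2 × 1 = 3.995
  [7.5→8]: (3.62+3.30)/2 × 0.5 = 1.73
  [8→11]: (3.30+1.89)/2 × 3 = 7.785
  [11→15]: (1.89+0.90)/2 × 4 = 5.58
  Sum = 79.61 mcg/mL·hr

AUC = 79.6 mcg/mL·hr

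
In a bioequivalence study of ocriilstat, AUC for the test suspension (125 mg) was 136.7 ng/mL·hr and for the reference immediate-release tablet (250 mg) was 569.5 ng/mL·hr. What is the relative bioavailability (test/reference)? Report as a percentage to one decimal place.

F_rel = (AUC_test/D_test) / (AUC_ref/D_ref)
      = (136.7/125) / (569.5/250)
      = 1.0936 / 2.278 = 0.4801 = 48.01%

F_rel = 48.0%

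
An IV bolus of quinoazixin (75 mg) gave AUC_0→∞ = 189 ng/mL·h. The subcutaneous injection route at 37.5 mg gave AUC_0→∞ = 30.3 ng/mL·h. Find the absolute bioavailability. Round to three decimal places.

F = 0.321

F = (AUC_ev / D_ev) / (AUC_iv / D_iv)
  = (30.3/37.5) / (189/75)
  = 0.808 / 2.52 = 0.3206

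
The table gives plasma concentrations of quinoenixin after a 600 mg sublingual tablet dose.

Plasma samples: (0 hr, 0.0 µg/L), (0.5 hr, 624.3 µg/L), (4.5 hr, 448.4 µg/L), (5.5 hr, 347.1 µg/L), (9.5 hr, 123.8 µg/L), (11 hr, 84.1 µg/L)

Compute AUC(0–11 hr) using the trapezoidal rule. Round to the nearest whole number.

Trapezoidal AUC_0→11:
  [0→0.5]: (0.0+624.3)/2 × 0.5 = 156.075
  [0.5→4.5]: (624.3+448.4)/2 × 4 = 2145.4
  [4.5→5.5]: (448.4+347.1)/2 × 1 = 397.75
  [5.5→9.5]: (347.1+123.8)/2 × 4 = 941.8
  [9.5→11]: (123.8+84.1)/2 × 1.5 = 155.925
  Sum = 3796.95 µg/L·hr

AUC = 3797 µg/L·hr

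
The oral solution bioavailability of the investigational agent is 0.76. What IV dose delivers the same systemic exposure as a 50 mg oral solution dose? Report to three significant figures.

Systemic exposure from an extravascular dose = F × D_ev, so the equivalent IV dose is F × D_ev.
D_iv = F × D_ev = 0.76 × 50 = 38 mg

D_iv = 38.0 mg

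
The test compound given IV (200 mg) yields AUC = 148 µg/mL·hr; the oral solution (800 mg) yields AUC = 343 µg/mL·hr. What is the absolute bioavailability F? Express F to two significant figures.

F = 0.58

F = (AUC_ev / D_ev) / (AUC_iv / D_iv)
  = (343/800) / (148/200)
  = 0.42875 / 0.74 = 0.5794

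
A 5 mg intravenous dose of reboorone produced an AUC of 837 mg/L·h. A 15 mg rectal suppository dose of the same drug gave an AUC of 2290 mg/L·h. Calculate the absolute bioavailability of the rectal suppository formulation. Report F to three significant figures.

F = (AUC_ev / D_ev) / (AUC_iv / D_iv)
  = (2290/15) / (837/5)
  = 152.667 / 167.4 = 0.9120

F = 0.912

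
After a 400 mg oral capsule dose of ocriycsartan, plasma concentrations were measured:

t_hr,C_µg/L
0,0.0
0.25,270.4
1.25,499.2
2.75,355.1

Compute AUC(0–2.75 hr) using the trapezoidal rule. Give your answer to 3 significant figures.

AUC = 1060 µg/L·hr

Trapezoidal AUC_0→2.75:
  [0→0.25]: (0.0+270.4)/2 × 0.25 = 33.8
  [0.25→1.25]: (270.4+499.2)/2 × 1 = 384.8
  [1.25→2.75]: (499.2+355.1)/2 × 1.5 = 640.725
  Sum = 1059.325 µg/L·hr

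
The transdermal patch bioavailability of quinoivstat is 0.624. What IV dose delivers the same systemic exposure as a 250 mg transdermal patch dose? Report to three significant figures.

Systemic exposure from an extravascular dose = F × D_ev, so the equivalent IV dose is F × D_ev.
D_iv = F × D_ev = 0.624 × 250 = 156 mg

D_iv = 156 mg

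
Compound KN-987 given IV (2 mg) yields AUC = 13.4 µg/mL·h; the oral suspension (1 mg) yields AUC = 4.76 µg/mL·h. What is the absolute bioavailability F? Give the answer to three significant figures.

F = 0.710

F = (AUC_ev / D_ev) / (AUC_iv / D_iv)
  = (4.76/1) / (13.4/2)
  = 4.76 / 6.7 = 0.7104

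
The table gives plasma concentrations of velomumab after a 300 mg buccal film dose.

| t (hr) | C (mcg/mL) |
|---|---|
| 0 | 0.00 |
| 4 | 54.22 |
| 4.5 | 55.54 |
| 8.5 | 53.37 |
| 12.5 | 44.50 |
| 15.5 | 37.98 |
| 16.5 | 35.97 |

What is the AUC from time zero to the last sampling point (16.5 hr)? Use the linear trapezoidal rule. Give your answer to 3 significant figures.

AUC = 710 mcg/mL·hr

Trapezoidal AUC_0→16.5:
  [0→4]: (0.00+54.22)/2 × 4 = 108.44
  [4→4.5]: (54.22+55.54)/2 × 0.5 = 27.44
  [4.5→8.5]: (55.54+53.37)/2 × 4 = 217.82
  [8.5→12.5]: (53.37+44.50)/2 × 4 = 195.74
  [12.5→15.5]: (44.50+37.98)/2 × 3 = 123.72
  [15.5→16.5]: (37.98+35.97)/2 × 1 = 36.975
  Sum = 710.135 mcg/mL·hr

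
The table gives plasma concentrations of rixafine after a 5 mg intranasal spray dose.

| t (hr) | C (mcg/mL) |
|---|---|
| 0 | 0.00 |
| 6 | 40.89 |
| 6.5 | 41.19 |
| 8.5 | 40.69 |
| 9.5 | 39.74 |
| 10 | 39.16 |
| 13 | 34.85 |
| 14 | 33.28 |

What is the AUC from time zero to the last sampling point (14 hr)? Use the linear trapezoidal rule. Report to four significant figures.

AUC = 430.1 mcg/mL·hr

Trapezoidal AUC_0→14:
  [0→6]: (0.00+40.89)/2 × 6 = 122.67
  [6→6.5]: (40.89+41.19)/2 × 0.5 = 20.52
  [6.5→8.5]: (41.19+40.69)/2 × 2 = 81.88
  [8.5→9.5]: (40.69+39.74)/2 × 1 = 40.215
  [9.5→10]: (39.74+39.16)/2 × 0.5 = 19.725
  [10→13]: (39.16+34.85)/2 × 3 = 111.015
  [13→14]: (34.85+33.28)/2 × 1 = 34.065
  Sum = 430.09 mcg/mL·hr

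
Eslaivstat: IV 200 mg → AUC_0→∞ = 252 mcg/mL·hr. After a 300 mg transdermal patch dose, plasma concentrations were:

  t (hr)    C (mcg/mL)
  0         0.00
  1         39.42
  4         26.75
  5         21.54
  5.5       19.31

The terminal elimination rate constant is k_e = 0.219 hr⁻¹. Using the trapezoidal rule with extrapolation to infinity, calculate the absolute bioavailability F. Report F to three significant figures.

Trapezoidal AUC_0→5.5 (transdermal patch):
  [0→1]: (0.00+39.42)/2 × 1 = 19.71
  [1→4]: (39.42+26.75)/2 × 3 = 99.255
  [4→5]: (26.75+21.54)/2 × 1 = 24.145
  [5→5.5]: (21.54+19.31)/2 × 0.5 = 10.2125
  Sum = 153.3225 mcg/mL·hr
Tail: C_last/k_e = 19.31/0.219 = 88.174
AUC_0→∞ (transdermal patch) = 153.3225 + 88.174 = 241.4965 mcg/mL·hr
F = (AUC_ev/D_ev)/(AUC_iv/D_iv) = (241.4965/300)/(252/200) = 0.804988/1.26 = 0.6389

F = 0.639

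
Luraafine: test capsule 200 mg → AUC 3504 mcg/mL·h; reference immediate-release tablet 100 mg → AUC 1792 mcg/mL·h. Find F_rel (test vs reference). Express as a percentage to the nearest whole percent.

F_rel = (AUC_test/D_test) / (AUC_ref/D_ref)
      = (3504/200) / (1792/100)
      = 17.52 / 17.92 = 0.9777 = 97.77%

F_rel = 98%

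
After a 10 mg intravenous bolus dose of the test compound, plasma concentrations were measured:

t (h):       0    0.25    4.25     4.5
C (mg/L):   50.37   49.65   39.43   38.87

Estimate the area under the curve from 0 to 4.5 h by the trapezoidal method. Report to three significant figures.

AUC = 200 mg/L·h

Trapezoidal AUC_0→4.5:
  [0→0.25]: (50.37+49.65)/2 × 0.25 = 12.5025
  [0.25→4.25]: (49.65+39.43)/2 × 4 = 178.16
  [4.25→4.5]: (39.43+38.87)/2 × 0.25 = 9.7875
  Sum = 200.45 mg/L·h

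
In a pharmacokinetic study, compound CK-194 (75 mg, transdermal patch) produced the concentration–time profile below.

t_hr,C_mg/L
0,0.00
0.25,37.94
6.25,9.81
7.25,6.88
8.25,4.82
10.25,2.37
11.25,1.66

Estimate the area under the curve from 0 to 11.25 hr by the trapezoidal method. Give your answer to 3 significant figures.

Trapezoidal AUC_0→11.25:
  [0→0.25]: (0.00+37.94)/2 × 0.25 = 4.7425
  [0.25→6.25]: (37.94+9.81)/2 × 6 = 143.25
  [6.25→7.25]: (9.81+6.88)/2 × 1 = 8.345
  [7.25→8.25]: (6.88+4.82)/2 × 1 = 5.85
  [8.25→10.25]: (4.82+2.37)/2 × 2 = 7.19
  [10.25→11.25]: (2.37+1.66)/2 × 1 = 2.015
  Sum = 171.3925 mg/L·hr

AUC = 171 mg/L·hr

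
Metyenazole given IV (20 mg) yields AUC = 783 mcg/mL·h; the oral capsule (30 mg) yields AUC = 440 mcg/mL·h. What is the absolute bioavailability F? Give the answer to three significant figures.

F = 0.375

F = (AUC_ev / D_ev) / (AUC_iv / D_iv)
  = (440/30) / (783/20)
  = 14.6667 / 39.15 = 0.3746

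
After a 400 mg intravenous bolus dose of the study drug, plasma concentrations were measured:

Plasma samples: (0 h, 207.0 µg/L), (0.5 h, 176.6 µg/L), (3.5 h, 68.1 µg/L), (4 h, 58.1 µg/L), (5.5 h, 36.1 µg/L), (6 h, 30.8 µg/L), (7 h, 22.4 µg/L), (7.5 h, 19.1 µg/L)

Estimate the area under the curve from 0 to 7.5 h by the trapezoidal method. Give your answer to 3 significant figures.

AUC = 619 µg/L·h

Trapezoidal AUC_0→7.5:
  [0→0.5]: (207.0+176.6)/2 × 0.5 = 95.9
  [0.5→3.5]: (176.6+68.1)/2 × 3 = 367.05
  [3.5→4]: (68.1+58.1)/2 × 0.5 = 31.55
  [4→5.5]: (58.1+36.1)/2 × 1.5 = 70.65
  [5.5→6]: (36.1+30.8)/2 × 0.5 = 16.725
  [6→7]: (30.8+22.4)/2 × 1 = 26.6
  [7→7.5]: (22.4+19.1)/2 × 0.5 = 10.375
  Sum = 618.85 µg/L·h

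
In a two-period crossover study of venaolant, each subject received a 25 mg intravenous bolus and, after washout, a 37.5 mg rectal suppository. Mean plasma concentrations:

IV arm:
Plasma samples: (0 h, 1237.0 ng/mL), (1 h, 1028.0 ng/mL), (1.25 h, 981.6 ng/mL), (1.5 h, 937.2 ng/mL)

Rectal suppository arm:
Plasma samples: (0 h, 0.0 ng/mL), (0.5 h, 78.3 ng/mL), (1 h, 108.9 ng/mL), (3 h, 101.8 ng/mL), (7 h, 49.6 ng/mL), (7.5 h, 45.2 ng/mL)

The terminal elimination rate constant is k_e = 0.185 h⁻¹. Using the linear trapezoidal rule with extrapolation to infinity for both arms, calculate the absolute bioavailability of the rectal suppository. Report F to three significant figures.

F = 0.0845

Trapezoidal AUC_0→1.5 (IV):
  [0→1]: (1237.0+1028.0)/2 × 1 = 1132.5
  [1→1.25]: (1028.0+981.6)/2 × 0.25 = 251.2
  [1.25→1.5]: (981.6+937.2)/2 × 0.25 = 239.85
  Sum = 1623.55 ng/mL·h
IV tail: 937.2/0.185 = 5065.946; AUC_iv,0→∞ = 1623.55 + 5065.946 = 6689.496 ng/mL·h
Trapezoidal AUC_0→7.5 (rectal suppository):
  [0→0.5]: (0.0+78.3)/2 × 0.5 = 19.575
  [0.5→1]: (78.3+108.9)/2 × 0.5 = 46.8
  [1→3]: (108.9+101.8)/2 × 2 = 210.7
  [3→7]: (101.8+49.6)/2 × 4 = 302.8
  [7→7.5]: (49.6+45.2)/2 × 0.5 = 23.7
  Sum = 603.575 ng/mL·h
rectal suppository tail: 45.2/0.185 = 244.324; AUC_ev,0→∞ = 603.575 + 244.324 = 847.899 ng/mL·h
F = (AUC_ev/D_ev)/(AUC_iv/D_iv) = (847.899/37.5)/(6689.496/25) = 22.61064/267.57984 = 0.0845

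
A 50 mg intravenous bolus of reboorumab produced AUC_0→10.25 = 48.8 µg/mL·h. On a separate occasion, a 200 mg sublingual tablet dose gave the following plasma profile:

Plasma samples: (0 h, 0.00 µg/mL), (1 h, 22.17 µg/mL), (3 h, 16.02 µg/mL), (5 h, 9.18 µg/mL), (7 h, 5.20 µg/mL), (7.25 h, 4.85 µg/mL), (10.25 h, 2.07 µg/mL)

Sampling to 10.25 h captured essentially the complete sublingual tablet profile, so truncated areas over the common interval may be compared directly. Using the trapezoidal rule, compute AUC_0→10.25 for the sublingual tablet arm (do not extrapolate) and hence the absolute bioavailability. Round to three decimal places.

F = 0.515

Trapezoidal AUC_0→10.25 (sublingual tablet):
  [0→1]: (0.00+22.17)/2 × 1 = 11.085
  [1→3]: (22.17+16.02)/2 × 2 = 38.19
  [3→5]: (16.02+9.18)/2 × 2 = 25.2
  [5→7]: (9.18+5.20)/2 × 2 = 14.38
  [7→7.25]: (5.20+4.85)/2 × 0.25 = 1.25625
  [7.25→10.25]: (4.85+2.07)/2 × 3 = 10.38
  Sum = 100.49125 µg/mL·h
F = (AUC_ev/D_ev)/(AUC_iv/D_iv) = (100.49125/200)/(48.8/50) = 0.50245625/0.976 = 0.5148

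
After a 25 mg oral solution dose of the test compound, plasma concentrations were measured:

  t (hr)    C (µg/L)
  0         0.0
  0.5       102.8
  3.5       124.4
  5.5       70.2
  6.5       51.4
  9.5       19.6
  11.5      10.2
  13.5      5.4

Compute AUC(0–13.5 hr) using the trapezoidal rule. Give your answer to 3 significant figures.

AUC = 774 µg/L·hr

Trapezoidal AUC_0→13.5:
  [0→0.5]: (0.0+102.8)/2 × 0.5 = 25.7
  [0.5→3.5]: (102.8+124.4)/2 × 3 = 340.8
  [3.5→5.5]: (124.4+70.2)/2 × 2 = 194.6
  [5.5→6.5]: (70.2+51.4)/2 × 1 = 60.8
  [6.5→9.5]: (51.4+19.6)/2 × 3 = 106.5
  [9.5→11.5]: (19.6+10.2)/2 × 2 = 29.8
  [11.5→13.5]: (10.2+5.4)/2 × 2 = 15.6
  Sum = 773.8 µg/L·hr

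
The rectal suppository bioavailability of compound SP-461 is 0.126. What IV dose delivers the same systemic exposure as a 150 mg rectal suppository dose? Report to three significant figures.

D_iv = 18.9 mg

Systemic exposure from an extravascular dose = F × D_ev, so the equivalent IV dose is F × D_ev.
D_iv = F × D_ev = 0.126 × 150 = 18.9 mg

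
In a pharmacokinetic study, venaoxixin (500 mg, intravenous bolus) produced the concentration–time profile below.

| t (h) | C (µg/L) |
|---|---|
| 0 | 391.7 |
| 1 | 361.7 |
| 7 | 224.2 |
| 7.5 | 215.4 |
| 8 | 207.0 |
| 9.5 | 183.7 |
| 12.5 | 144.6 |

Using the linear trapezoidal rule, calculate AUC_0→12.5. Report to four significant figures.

Trapezoidal AUC_0→12.5:
  [0→1]: (391.7+361.7)/2 × 1 = 376.7
  [1→7]: (361.7+224.2)/2 × 6 = 1757.7
  [7→7.5]: (224.2+215.4)/2 × 0.5 = 109.9
  [7.5→8]: (215.4+207.0)/2 × 0.5 = 105.6
  [8→9.5]: (207.0+183.7)/2 × 1.5 = 293.025
  [9.5→12.5]: (183.7+144.6)/2 × 3 = 492.45
  Sum = 3135.375 µg/L·h

AUC = 3135 µg/L·h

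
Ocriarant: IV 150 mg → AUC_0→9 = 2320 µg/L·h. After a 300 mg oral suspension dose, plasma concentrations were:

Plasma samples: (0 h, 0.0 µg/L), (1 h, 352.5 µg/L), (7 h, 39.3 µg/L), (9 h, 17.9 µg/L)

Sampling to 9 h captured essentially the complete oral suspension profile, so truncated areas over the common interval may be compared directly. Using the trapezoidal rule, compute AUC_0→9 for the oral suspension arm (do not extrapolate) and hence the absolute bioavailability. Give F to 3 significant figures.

F = 0.304

Trapezoidal AUC_0→9 (oral suspension):
  [0→1]: (0.0+352.5)/2 × 1 = 176.25
  [1→7]: (352.5+39.3)/2 × 6 = 1175.4
  [7→9]: (39.3+17.9)/2 × 2 = 57.2
  Sum = 1408.85 µg/L·h
F = (AUC_ev/D_ev)/(AUC_iv/D_iv) = (1408.85/300)/(2320/150) = 4.69617/15.4667 = 0.3036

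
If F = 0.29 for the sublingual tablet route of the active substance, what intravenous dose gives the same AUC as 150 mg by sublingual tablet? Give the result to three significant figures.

D_iv = 43.5 mg

Systemic exposure from an extravascular dose = F × D_ev, so the equivalent IV dose is F × D_ev.
D_iv = F × D_ev = 0.29 × 150 = 43.5 mg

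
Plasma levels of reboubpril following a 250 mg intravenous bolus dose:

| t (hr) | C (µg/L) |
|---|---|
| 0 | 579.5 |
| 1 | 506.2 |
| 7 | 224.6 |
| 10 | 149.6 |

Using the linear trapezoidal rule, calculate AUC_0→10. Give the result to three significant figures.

AUC = 3300 µg/L·hr

Trapezoidal AUC_0→10:
  [0→1]: (579.5+506.2)/2 × 1 = 542.85
  [1→7]: (506.2+224.6)/2 × 6 = 2192.4
  [7→10]: (224.6+149.6)/2 × 3 = 561.3
  Sum = 3296.55 µg/L·hr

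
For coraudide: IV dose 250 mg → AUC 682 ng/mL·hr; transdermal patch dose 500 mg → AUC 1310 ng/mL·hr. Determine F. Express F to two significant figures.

F = 0.96

F = (AUC_ev / D_ev) / (AUC_iv / D_iv)
  = (1310/500) / (682/250)
  = 2.62 / 2.728 = 0.9604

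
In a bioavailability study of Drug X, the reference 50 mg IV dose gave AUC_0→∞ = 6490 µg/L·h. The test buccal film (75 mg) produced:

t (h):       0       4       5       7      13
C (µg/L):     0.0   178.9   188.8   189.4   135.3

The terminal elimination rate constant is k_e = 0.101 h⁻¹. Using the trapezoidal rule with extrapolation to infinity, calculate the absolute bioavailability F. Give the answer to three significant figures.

Trapezoidal AUC_0→13 (buccal film):
  [0→4]: (0.0+178.9)/2 × 4 = 357.8
  [4→5]: (178.9+188.8)/2 × 1 = 183.85
  [5→7]: (188.8+189.4)/2 × 2 = 378.2
  [7→13]: (189.4+135.3)/2 × 6 = 974.1
  Sum = 1893.95 µg/L·h
Tail: C_last/k_e = 135.3/0.101 = 1339.604
AUC_0→∞ (buccal film) = 1893.95 + 1339.604 = 3233.554 µg/L·h
F = (AUC_ev/D_ev)/(AUC_iv/D_iv) = (3233.554/75)/(6490/50) = 43.1141/129.8 = 0.3322

F = 0.332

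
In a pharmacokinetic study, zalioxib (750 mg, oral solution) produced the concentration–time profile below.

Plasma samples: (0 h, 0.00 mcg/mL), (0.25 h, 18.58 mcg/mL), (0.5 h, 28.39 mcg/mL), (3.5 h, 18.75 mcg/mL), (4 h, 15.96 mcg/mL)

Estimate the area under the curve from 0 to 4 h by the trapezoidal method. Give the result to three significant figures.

Trapezoidal AUC_0→4:
  [0→0.25]: (0.00+18.58)/2 × 0.25 = 2.3225
  [0.25→0.5]: (18.58+28.39)/2 × 0.25 = 5.87125
  [0.5→3.5]: (28.39+18.75)/2 × 3 = 70.71
  [3.5→4]: (18.75+15.96)/2 × 0.5 = 8.6775
  Sum = 87.58125 mcg/mL·h

AUC = 87.6 mcg/mL·h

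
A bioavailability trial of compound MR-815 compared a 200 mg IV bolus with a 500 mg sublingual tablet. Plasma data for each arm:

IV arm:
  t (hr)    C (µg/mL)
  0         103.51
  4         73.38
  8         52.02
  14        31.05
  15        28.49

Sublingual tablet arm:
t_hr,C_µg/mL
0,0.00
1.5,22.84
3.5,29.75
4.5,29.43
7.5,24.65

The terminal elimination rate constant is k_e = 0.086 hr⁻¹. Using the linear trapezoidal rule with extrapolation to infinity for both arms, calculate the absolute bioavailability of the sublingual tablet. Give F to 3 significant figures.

Trapezoidal AUC_0→15 (IV):
  [0→4]: (103.51+73.38)/2 × 4 = 353.78
  [4→8]: (73.38+52.02)/2 × 4 = 250.8
  [8→14]: (52.02+31.05)/2 × 6 = 249.21
  [14→15]: (31.05+28.49)/2 × 1 = 29.77
  Sum = 883.56 µg/mL·hr
IV tail: 28.49/0.086 = 331.279; AUC_iv,0→∞ = 883.56 + 331.279 = 1214.839 µg/mL·hr
Trapezoidal AUC_0→7.5 (sublingual tablet):
  [0→1.5]: (0.00+22.84)/2 × 1.5 = 17.13
  [1.5→3.5]: (22.84+29.75)/2 × 2 = 52.59
  [3.5→4.5]: (29.75+29.43)/2 × 1 = 29.59
  [4.5→7.5]: (29.43+24.65)/2 × 3 = 81.12
  Sum = 180.43 µg/mL·hr
sublingual tablet tail: 24.65/0.086 = 286.628; AUC_ev,0→∞ = 180.43 + 286.628 = 467.058 µg/mL·hr
F = (AUC_ev/D_ev)/(AUC_iv/D_iv) = (467.058/500)/(1214.839/200) = 0.934116/6.074195 = 0.1538

F = 0.154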